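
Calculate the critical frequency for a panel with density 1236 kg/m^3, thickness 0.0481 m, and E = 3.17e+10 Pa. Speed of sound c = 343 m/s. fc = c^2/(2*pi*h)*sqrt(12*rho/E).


12*rho/E = 12*1236/3.17e+10 = 4.67886e-07
sqrt(12*rho/E) = sqrt(4.67886e-07) = 0.000684022
c^2/(2*pi*h) = 343^2/(2*pi*0.0481) = 389281
fc = 389281 * 0.000684022 = 266.28 Hz


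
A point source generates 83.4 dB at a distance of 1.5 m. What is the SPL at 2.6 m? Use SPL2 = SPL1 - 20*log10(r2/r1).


r2/r1 = 2.6/1.5 = 1.73333
Correction = 20*log10(1.73333) = 4.77763 dB
SPL2 = 83.4 - 4.77763 = 78.622 dB


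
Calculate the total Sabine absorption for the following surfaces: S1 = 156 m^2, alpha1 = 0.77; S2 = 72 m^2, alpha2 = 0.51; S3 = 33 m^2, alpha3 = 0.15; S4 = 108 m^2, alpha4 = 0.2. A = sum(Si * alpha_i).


156 * 0.77 = 120.12
72 * 0.51 = 36.72
33 * 0.15 = 4.95
108 * 0.2 = 21.6
A_total = 120.12 + 36.72 + 4.95 + 21.6 = 183.39 m^2


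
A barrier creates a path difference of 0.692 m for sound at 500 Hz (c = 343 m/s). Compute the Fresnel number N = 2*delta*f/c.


N = 2*delta*f/c = 2*delta/lambda, where lambda = c/f
lambda = 343 / 500 = 0.686 m
N = 2 * 0.692 / 0.686 = 2.0175


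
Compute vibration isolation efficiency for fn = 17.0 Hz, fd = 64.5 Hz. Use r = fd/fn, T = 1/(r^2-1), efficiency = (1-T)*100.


r = 64.5 / 17.0 = 3.79412
r^2 - 1 = 3.79412^2 - 1 = 13.3953
T = 1/13.3953 = 0.074653
Efficiency = (1 - 0.074653)*100 = 92.535 %


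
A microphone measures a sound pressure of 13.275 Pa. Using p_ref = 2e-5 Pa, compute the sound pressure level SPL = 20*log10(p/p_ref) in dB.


p / p_ref = 13.275 / 2e-5 = 663750
SPL = 20 * log10(663750) = 116.44 dB


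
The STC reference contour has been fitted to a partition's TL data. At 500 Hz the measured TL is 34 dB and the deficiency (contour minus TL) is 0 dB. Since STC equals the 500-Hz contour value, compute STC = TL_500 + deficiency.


By ASTM E413, STC = value of the fitted reference contour at 500 Hz.
Contour value at 500 Hz = TL_500 + deficiency = 34 + 0 = 34
STC = 34


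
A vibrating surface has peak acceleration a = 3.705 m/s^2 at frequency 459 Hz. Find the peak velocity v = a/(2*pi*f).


omega = 2*pi*f = 2*pi*459 = 2883.98 rad/s
v = a / omega = 3.705 / 2883.98 = 0.0012847 m/s


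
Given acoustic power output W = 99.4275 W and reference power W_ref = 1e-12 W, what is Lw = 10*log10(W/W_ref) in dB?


W / W_ref = 99.4275 / 1e-12 = 9.94275e+13
Lw = 10 * log10(9.94275e+13) = 139.98 dB


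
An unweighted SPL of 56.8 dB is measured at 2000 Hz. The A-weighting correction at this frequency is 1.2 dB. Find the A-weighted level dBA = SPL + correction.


A-weighting table: 2000 Hz -> 1.2 dB correction
SPL_A = SPL + correction = 56.8 + (1.2) = 58 dBA


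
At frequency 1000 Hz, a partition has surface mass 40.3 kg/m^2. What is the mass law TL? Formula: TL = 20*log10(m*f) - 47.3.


m * f = 40.3 * 1000 = 40300
20*log10(40300) = 92.1061 dB
TL = 92.1061 - 47.3 = 44.806 dB


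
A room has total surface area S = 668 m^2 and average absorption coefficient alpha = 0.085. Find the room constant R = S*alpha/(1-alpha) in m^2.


R = 668 * 0.085 / (1 - 0.085) = 62.055 m^2


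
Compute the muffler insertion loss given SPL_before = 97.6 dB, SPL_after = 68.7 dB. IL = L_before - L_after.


Insertion loss = SPL without muffler - SPL with muffler
IL = 97.6 - 68.7 = 28.9 dB


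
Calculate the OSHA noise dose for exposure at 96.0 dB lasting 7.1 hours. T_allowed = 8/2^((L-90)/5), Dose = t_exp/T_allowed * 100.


T_allowed = 8 / 2^((96.0 - 90)/5) = 3.4822 hr
Dose = 7.1 / 3.4822 * 100 = 203.89 %


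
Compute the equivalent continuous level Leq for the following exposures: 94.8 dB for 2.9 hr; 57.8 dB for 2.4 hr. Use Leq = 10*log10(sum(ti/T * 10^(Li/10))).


T_total = 2.9 + 2.4 = 5.3 hr
(2.9/5.3) * 10^(94.8/10) = 1.65243e+09
(2.4/5.3) * 10^(57.8/10) = 272857
Sum = 1.65243e+09 + 272857 = 1.6527e+09
Leq = 10*log10(1.6527e+09) = 92.182 dB


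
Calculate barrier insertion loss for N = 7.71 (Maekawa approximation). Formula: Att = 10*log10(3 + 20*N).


3 + 20*N = 3 + 20*7.71 = 157.2
Att = 10*log10(157.2) = 21.965 dB


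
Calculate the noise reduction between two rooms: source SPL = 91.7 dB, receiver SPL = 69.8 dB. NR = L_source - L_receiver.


NR = L_source - L_receiver (difference between source and receiving room levels)
NR = 91.7 - 69.8 = 21.9 dB


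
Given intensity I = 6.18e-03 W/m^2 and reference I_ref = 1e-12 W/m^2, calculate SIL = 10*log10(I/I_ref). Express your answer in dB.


I / I_ref = 6.18e-03 / 1e-12 = 6.18e+09
SIL = 10 * log10(6.18e+09) = 97.91 dB


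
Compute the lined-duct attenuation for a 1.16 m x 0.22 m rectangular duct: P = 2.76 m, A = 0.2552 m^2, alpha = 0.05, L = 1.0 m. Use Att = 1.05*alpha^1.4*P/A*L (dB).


alpha^1.4 = 0.05^1.4 = 0.0150854
Attenuation rate = 1.05 * alpha^1.4 * P / A
= 1.05 * 0.0150854 * 2.76 / 0.2552 = 0.171307 dB/m
Total Att = 0.171307 * 1.0 = 0.17131 dB


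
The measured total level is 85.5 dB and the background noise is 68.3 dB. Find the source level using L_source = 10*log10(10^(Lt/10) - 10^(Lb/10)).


10^(85.5/10) = 3.54813e+08
10^(68.3/10) = 6.76083e+06
Difference = 3.54813e+08 - 6.76083e+06 = 3.48052e+08
L_source = 10*log10(3.48052e+08) = 85.416 dB


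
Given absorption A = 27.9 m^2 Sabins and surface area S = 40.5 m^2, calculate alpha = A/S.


Absorption coefficient = absorbed power / incident power
alpha = A / S = 27.9 / 40.5 = 0.68889


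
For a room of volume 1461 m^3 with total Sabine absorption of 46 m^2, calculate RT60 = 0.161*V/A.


RT60 = 0.161 * 1461 / 46 = 5.1135 s


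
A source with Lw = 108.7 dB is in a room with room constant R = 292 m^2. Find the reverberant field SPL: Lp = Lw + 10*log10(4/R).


4/R = 4/292 = 0.0136986
Lp = 108.7 + 10*log10(0.0136986) = 90.067 dB


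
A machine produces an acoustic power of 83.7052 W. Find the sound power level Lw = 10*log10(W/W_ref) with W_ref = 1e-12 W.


W / W_ref = 83.7052 / 1e-12 = 8.37052e+13
Lw = 10 * log10(8.37052e+13) = 139.23 dB


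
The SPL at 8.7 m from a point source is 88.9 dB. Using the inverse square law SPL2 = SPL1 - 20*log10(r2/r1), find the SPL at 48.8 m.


r2/r1 = 48.8/8.7 = 5.6092
Correction = 20*log10(5.6092) = 14.978 dB
SPL2 = 88.9 - 14.978 = 73.922 dB


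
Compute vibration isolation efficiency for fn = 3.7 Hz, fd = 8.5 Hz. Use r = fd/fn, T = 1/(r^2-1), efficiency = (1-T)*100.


r = 8.5 / 3.7 = 2.2973
r^2 - 1 = 2.2973^2 - 1 = 4.27759
T = 1/4.27759 = 0.233776
Efficiency = (1 - 0.233776)*100 = 76.622 %


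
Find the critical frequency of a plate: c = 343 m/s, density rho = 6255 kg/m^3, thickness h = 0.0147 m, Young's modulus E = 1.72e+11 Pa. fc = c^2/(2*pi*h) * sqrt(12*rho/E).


12*rho/E = 12*6255/1.72e+11 = 4.36395e-07
sqrt(12*rho/E) = sqrt(4.36395e-07) = 0.000660602
c^2/(2*pi*h) = 343^2/(2*pi*0.0147) = 1.27377e+06
fc = 1.27377e+06 * 0.000660602 = 841.46 Hz


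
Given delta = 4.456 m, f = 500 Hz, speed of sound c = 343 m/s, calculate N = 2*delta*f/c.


N = 2*delta*f/c = 2*delta/lambda, where lambda = c/f
lambda = 343 / 500 = 0.686 m
N = 2 * 4.456 / 0.686 = 12.991


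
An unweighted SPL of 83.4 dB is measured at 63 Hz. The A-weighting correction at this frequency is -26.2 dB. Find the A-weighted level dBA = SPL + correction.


A-weighting table: 63 Hz -> -26.2 dB correction
SPL_A = SPL + correction = 83.4 + (-26.2) = 57.2 dBA


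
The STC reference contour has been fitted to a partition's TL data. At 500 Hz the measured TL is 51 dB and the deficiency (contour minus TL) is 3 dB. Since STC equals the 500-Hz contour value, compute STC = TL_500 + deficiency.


By ASTM E413, STC = value of the fitted reference contour at 500 Hz.
Contour value at 500 Hz = TL_500 + deficiency = 51 + 3 = 54
STC = 54


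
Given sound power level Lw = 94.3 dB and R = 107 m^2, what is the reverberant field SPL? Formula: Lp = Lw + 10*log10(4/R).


4/R = 4/107 = 0.0373832
Lp = 94.3 + 10*log10(0.0373832) = 80.027 dB


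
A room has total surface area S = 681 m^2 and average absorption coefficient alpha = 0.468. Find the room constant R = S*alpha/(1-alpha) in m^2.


R = 681 * 0.468 / (1 - 0.468) = 599.08 m^2


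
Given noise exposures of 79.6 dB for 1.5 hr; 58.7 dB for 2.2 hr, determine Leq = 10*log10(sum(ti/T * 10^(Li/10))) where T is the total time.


T_total = 1.5 + 2.2 = 3.7 hr
(1.5/3.7) * 10^(79.6/10) = 3.69734e+07
(2.2/3.7) * 10^(58.7/10) = 440779
Sum = 3.69734e+07 + 440779 = 3.74142e+07
Leq = 10*log10(3.74142e+07) = 75.73 dB


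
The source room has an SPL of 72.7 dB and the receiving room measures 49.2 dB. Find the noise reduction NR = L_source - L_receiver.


NR = L_source - L_receiver (difference between source and receiving room levels)
NR = 72.7 - 49.2 = 23.5 dB


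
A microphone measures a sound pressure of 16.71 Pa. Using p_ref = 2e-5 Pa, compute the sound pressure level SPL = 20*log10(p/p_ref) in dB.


p / p_ref = 16.71 / 2e-5 = 835500
SPL = 20 * log10(835500) = 118.44 dB


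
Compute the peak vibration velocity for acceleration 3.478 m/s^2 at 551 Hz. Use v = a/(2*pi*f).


omega = 2*pi*f = 2*pi*551 = 3462.04 rad/s
v = a / omega = 3.478 / 3462.04 = 0.0010046 m/s


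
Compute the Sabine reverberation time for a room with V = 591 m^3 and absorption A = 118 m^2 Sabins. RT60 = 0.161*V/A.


RT60 = 0.161 * 591 / 118 = 0.80636 s


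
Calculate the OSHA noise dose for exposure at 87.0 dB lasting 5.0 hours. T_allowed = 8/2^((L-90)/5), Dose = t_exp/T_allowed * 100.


T_allowed = 8 / 2^((87.0 - 90)/5) = 12.1257 hr
Dose = 5.0 / 12.1257 * 100 = 41.235 %


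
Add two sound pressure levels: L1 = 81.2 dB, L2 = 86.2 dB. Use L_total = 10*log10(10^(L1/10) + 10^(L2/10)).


10^(81.2/10) = 1.31826e+08
10^(86.2/10) = 4.16869e+08
Sum = 1.31826e+08 + 4.16869e+08 = 5.48695e+08
L_total = 10*log10(5.48695e+08) = 87.393 dB


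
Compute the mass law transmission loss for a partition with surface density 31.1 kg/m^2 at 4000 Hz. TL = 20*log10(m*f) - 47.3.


m * f = 31.1 * 4000 = 124400
20*log10(124400) = 101.896 dB
TL = 101.896 - 47.3 = 54.596 dB


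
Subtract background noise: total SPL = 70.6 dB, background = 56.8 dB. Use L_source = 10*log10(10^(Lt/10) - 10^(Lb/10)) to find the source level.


10^(70.6/10) = 1.14815e+07
10^(56.8/10) = 478630
Difference = 1.14815e+07 - 478630 = 1.10029e+07
L_source = 10*log10(1.10029e+07) = 70.415 dB


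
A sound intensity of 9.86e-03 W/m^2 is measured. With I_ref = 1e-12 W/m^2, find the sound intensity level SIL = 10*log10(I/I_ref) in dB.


I / I_ref = 9.86e-03 / 1e-12 = 9.86e+09
SIL = 10 * log10(9.86e+09) = 99.939 dB


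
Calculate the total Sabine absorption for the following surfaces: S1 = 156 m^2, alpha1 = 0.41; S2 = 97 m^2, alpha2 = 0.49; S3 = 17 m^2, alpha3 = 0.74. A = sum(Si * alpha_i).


156 * 0.41 = 63.96
97 * 0.49 = 47.53
17 * 0.74 = 12.58
A_total = 63.96 + 47.53 + 12.58 = 124.07 m^2


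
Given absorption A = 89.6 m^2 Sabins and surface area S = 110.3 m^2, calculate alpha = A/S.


Absorption coefficient = absorbed power / incident power
alpha = A / S = 89.6 / 110.3 = 0.81233


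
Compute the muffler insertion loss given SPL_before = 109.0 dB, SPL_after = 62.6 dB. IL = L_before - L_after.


Insertion loss = SPL without muffler - SPL with muffler
IL = 109.0 - 62.6 = 46.4 dB


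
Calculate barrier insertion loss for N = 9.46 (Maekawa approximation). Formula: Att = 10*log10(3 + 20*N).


3 + 20*N = 3 + 20*9.46 = 192.2
Att = 10*log10(192.2) = 22.838 dB


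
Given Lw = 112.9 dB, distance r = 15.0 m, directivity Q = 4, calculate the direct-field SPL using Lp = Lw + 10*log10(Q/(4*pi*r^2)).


4*pi*r^2 = 4*pi*15.0^2 = 2827.43 m^2
Q / (4*pi*r^2) = 4 / 2827.43 = 0.00141471
Lp = 112.9 + 10*log10(0.00141471) = 84.407 dB


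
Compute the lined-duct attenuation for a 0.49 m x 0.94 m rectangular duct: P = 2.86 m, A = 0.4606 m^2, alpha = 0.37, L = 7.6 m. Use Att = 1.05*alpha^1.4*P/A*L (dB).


alpha^1.4 = 0.37^1.4 = 0.248589
Attenuation rate = 1.05 * alpha^1.4 * P / A
= 1.05 * 0.248589 * 2.86 / 0.4606 = 1.62074 dB/m
Total Att = 1.62074 * 7.6 = 12.318 dB


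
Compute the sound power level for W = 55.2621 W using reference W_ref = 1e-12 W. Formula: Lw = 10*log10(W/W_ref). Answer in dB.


W / W_ref = 55.2621 / 1e-12 = 5.52621e+13
Lw = 10 * log10(5.52621e+13) = 137.42 dB


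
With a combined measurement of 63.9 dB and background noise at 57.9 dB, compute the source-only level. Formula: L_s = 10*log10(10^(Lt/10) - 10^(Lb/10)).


10^(63.9/10) = 2.45471e+06
10^(57.9/10) = 616595
Difference = 2.45471e+06 - 616595 = 1.83812e+06
L_source = 10*log10(1.83812e+06) = 62.644 dB


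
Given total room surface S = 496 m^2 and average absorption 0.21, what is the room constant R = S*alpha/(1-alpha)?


R = 496 * 0.21 / (1 - 0.21) = 131.85 m^2


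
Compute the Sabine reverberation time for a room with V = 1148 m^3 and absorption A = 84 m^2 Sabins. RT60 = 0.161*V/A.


RT60 = 0.161 * 1148 / 84 = 2.2003 s


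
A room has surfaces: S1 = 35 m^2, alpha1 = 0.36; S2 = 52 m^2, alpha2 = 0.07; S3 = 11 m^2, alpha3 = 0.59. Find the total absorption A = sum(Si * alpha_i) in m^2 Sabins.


35 * 0.36 = 12.6
52 * 0.07 = 3.64
11 * 0.59 = 6.49
A_total = 12.6 + 3.64 + 6.49 = 22.73 m^2


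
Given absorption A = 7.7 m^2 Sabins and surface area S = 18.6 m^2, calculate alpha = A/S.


Absorption coefficient = absorbed power / incident power
alpha = A / S = 7.7 / 18.6 = 0.41398


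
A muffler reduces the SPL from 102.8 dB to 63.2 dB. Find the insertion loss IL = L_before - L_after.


Insertion loss = SPL without muffler - SPL with muffler
IL = 102.8 - 63.2 = 39.6 dB


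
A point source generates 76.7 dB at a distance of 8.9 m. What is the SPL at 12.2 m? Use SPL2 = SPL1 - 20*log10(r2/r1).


r2/r1 = 12.2/8.9 = 1.37079
Correction = 20*log10(1.37079) = 2.73942 dB
SPL2 = 76.7 - 2.73942 = 73.961 dB


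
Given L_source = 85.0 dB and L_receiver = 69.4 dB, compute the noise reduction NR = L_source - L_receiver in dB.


NR = L_source - L_receiver (difference between source and receiving room levels)
NR = 85.0 - 69.4 = 15.6 dB


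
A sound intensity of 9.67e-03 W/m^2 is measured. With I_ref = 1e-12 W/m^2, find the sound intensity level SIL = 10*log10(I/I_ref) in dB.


I / I_ref = 9.67e-03 / 1e-12 = 9.67e+09
SIL = 10 * log10(9.67e+09) = 99.854 dB


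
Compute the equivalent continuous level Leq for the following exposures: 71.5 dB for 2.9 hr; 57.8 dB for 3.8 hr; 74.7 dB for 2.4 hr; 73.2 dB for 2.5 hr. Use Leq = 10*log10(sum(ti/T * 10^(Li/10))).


T_total = 2.9 + 3.8 + 2.4 + 2.5 = 11.6 hr
(2.9/11.6) * 10^(71.5/10) = 3.53134e+06
(3.8/11.6) * 10^(57.8/10) = 197390
(2.4/11.6) * 10^(74.7/10) = 6.10595e+06
(2.5/11.6) * 10^(73.2/10) = 4.50279e+06
Sum = 3.53134e+06 + 197390 + 6.10595e+06 + 4.50279e+06 = 1.43375e+07
Leq = 10*log10(1.43375e+07) = 71.565 dB


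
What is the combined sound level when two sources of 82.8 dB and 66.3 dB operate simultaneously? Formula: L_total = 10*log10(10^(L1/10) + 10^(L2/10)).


10^(82.8/10) = 1.90546e+08
10^(66.3/10) = 4.2658e+06
Sum = 1.90546e+08 + 4.2658e+06 = 1.94812e+08
L_total = 10*log10(1.94812e+08) = 82.896 dB


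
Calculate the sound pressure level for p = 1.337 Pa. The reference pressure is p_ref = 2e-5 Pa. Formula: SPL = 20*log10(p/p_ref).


p / p_ref = 1.337 / 2e-5 = 66850
SPL = 20 * log10(66850) = 96.502 dB


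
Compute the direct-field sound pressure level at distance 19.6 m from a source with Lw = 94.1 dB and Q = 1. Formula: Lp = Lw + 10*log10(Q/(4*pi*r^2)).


4*pi*r^2 = 4*pi*19.6^2 = 4827.5 m^2
Q / (4*pi*r^2) = 1 / 4827.5 = 0.000207147
Lp = 94.1 + 10*log10(0.000207147) = 57.263 dB


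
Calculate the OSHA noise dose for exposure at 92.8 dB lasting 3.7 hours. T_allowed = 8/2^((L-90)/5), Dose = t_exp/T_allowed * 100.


T_allowed = 8 / 2^((92.8 - 90)/5) = 5.42642 hr
Dose = 3.7 / 5.42642 * 100 = 68.185 %


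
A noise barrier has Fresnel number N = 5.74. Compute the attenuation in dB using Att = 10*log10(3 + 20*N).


3 + 20*N = 3 + 20*5.74 = 117.8
Att = 10*log10(117.8) = 20.711 dB


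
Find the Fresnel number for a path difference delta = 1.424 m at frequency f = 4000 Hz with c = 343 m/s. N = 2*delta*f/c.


N = 2*delta*f/c = 2*delta/lambda, where lambda = c/f
lambda = 343 / 4000 = 0.08575 m
N = 2 * 1.424 / 0.08575 = 33.213


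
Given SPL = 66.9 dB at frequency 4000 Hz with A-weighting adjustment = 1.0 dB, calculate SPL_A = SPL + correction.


A-weighting table: 4000 Hz -> 1.0 dB correction
SPL_A = SPL + correction = 66.9 + (1.0) = 67.9 dBA


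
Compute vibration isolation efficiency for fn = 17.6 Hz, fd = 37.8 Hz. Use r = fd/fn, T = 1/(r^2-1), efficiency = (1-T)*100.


r = 37.8 / 17.6 = 2.14773
r^2 - 1 = 2.14773^2 - 1 = 3.61274
T = 1/3.61274 = 0.276798
Efficiency = (1 - 0.276798)*100 = 72.32 %


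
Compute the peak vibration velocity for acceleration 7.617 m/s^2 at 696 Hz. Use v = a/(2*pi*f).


omega = 2*pi*f = 2*pi*696 = 4373.1 rad/s
v = a / omega = 7.617 / 4373.1 = 0.0017418 m/s


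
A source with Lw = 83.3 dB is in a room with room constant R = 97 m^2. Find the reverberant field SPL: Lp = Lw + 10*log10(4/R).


4/R = 4/97 = 0.0412371
Lp = 83.3 + 10*log10(0.0412371) = 69.453 dB


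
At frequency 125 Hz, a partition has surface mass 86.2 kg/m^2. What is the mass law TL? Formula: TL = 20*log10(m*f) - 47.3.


m * f = 86.2 * 125 = 10775
20*log10(10775) = 80.6483 dB
TL = 80.6483 - 47.3 = 33.348 dB


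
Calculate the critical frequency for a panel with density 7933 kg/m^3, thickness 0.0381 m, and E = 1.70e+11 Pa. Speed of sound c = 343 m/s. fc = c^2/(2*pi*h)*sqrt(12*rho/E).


12*rho/E = 12*7933/1.70e+11 = 5.59976e-07
sqrt(12*rho/E) = sqrt(5.59976e-07) = 0.000748315
c^2/(2*pi*h) = 343^2/(2*pi*0.0381) = 491455
fc = 491455 * 0.000748315 = 367.76 Hz


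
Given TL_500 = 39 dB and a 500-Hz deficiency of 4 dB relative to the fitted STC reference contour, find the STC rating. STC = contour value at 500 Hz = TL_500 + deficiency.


By ASTM E413, STC = value of the fitted reference contour at 500 Hz.
Contour value at 500 Hz = TL_500 + deficiency = 39 + 4 = 43
STC = 43


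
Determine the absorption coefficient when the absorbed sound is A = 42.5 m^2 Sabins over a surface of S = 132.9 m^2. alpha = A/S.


Absorption coefficient = absorbed power / incident power
alpha = A / S = 42.5 / 132.9 = 0.31979


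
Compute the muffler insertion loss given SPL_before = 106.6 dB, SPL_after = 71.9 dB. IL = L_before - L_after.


Insertion loss = SPL without muffler - SPL with muffler
IL = 106.6 - 71.9 = 34.7 dB


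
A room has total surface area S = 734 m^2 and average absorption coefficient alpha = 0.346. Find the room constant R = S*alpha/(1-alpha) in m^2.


R = 734 * 0.346 / (1 - 0.346) = 388.32 m^2


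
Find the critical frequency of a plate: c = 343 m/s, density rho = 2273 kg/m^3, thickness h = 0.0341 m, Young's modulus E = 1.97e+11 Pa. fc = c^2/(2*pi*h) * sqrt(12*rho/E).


12*rho/E = 12*2273/1.97e+11 = 1.38457e-07
sqrt(12*rho/E) = sqrt(1.38457e-07) = 0.000372098
c^2/(2*pi*h) = 343^2/(2*pi*0.0341) = 549103
fc = 549103 * 0.000372098 = 204.32 Hz


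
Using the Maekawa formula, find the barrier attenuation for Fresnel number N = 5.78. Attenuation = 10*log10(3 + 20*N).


3 + 20*N = 3 + 20*5.78 = 118.6
Att = 10*log10(118.6) = 20.741 dB


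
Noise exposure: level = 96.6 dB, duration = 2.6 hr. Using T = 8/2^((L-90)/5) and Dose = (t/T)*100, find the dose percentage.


T_allowed = 8 / 2^((96.6 - 90)/5) = 3.20428 hr
Dose = 2.6 / 3.20428 * 100 = 81.141 %


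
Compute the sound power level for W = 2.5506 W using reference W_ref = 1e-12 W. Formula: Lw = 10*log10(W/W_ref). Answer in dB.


W / W_ref = 2.5506 / 1e-12 = 2.5506e+12
Lw = 10 * log10(2.5506e+12) = 124.07 dB


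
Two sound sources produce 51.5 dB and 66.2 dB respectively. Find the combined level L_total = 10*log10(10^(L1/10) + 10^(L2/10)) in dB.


10^(51.5/10) = 141254
10^(66.2/10) = 4.16869e+06
Sum = 141254 + 4.16869e+06 = 4.30994e+06
L_total = 10*log10(4.30994e+06) = 66.345 dB


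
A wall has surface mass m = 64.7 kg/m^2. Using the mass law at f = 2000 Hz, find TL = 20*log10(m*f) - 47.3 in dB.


m * f = 64.7 * 2000 = 129400
20*log10(129400) = 102.239 dB
TL = 102.239 - 47.3 = 54.939 dB


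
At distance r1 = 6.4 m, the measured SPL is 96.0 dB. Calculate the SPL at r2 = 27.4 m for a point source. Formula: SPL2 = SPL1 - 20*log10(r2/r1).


r2/r1 = 27.4/6.4 = 4.28125
Correction = 20*log10(4.28125) = 12.6314 dB
SPL2 = 96.0 - 12.6314 = 83.369 dB


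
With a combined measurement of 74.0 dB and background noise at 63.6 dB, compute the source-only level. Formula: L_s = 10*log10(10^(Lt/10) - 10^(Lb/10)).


10^(74.0/10) = 2.51189e+07
10^(63.6/10) = 2.29087e+06
Difference = 2.51189e+07 - 2.29087e+06 = 2.2828e+07
L_source = 10*log10(2.2828e+07) = 73.585 dB


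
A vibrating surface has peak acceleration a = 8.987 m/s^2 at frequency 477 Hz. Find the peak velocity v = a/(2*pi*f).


omega = 2*pi*f = 2*pi*477 = 2997.08 rad/s
v = a / omega = 8.987 / 2997.08 = 0.0029986 m/s


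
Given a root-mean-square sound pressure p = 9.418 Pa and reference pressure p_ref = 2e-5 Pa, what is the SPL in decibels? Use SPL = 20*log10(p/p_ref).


p / p_ref = 9.418 / 2e-5 = 470900
SPL = 20 * log10(470900) = 113.46 dB


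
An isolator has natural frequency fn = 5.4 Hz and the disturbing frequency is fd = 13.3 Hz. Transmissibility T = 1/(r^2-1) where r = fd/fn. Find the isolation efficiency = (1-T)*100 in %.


r = 13.3 / 5.4 = 2.46296
r^2 - 1 = 2.46296^2 - 1 = 5.06617
T = 1/5.06617 = 0.197388
Efficiency = (1 - 0.197388)*100 = 80.261 %


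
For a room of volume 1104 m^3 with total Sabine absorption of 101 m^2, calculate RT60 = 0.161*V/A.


RT60 = 0.161 * 1104 / 101 = 1.7598 s


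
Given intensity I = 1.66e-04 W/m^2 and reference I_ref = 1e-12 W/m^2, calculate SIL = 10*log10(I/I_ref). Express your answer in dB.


I / I_ref = 1.66e-04 / 1e-12 = 1.66e+08
SIL = 10 * log10(1.66e+08) = 82.201 dB


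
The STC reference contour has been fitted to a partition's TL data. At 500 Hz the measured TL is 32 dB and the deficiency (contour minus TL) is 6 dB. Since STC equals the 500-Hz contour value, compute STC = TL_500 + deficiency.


By ASTM E413, STC = value of the fitted reference contour at 500 Hz.
Contour value at 500 Hz = TL_500 + deficiency = 32 + 6 = 38
STC = 38


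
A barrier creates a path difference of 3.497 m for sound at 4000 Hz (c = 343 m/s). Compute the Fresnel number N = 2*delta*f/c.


N = 2*delta*f/c = 2*delta/lambda, where lambda = c/f
lambda = 343 / 4000 = 0.08575 m
N = 2 * 3.497 / 0.08575 = 81.563


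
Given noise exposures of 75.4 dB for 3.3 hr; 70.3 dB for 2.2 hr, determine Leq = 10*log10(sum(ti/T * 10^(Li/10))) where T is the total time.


T_total = 3.3 + 2.2 = 5.5 hr
(3.3/5.5) * 10^(75.4/10) = 2.08042e+07
(2.2/5.5) * 10^(70.3/10) = 4.28608e+06
Sum = 2.08042e+07 + 4.28608e+06 = 2.50903e+07
Leq = 10*log10(2.50903e+07) = 73.995 dB


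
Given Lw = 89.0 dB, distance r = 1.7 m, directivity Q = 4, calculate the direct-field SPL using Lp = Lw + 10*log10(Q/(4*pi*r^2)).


4*pi*r^2 = 4*pi*1.7^2 = 36.3168 m^2
Q / (4*pi*r^2) = 4 / 36.3168 = 0.110142
Lp = 89.0 + 10*log10(0.110142) = 79.42 dB


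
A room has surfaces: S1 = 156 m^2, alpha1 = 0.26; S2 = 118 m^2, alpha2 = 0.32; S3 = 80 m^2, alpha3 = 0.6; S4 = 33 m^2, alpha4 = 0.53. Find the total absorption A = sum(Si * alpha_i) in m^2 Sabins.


156 * 0.26 = 40.56
118 * 0.32 = 37.76
80 * 0.6 = 48
33 * 0.53 = 17.49
A_total = 40.56 + 37.76 + 48 + 17.49 = 143.81 m^2


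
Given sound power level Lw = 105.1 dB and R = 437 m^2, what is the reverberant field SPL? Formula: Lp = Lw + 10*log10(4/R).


4/R = 4/437 = 0.00915332
Lp = 105.1 + 10*log10(0.00915332) = 84.716 dB


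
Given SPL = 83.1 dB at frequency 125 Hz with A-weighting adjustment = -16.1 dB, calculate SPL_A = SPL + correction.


A-weighting table: 125 Hz -> -16.1 dB correction
SPL_A = SPL + correction = 83.1 + (-16.1) = 67 dBA


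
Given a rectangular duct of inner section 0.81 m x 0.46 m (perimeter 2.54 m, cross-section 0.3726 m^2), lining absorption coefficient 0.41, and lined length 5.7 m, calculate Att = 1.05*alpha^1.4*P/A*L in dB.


alpha^1.4 = 0.41^1.4 = 0.28701
Attenuation rate = 1.05 * alpha^1.4 * P / A
= 1.05 * 0.28701 * 2.54 / 0.3726 = 2.05436 dB/m
Total Att = 2.05436 * 5.7 = 11.71 dB


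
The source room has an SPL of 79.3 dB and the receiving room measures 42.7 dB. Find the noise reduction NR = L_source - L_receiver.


NR = L_source - L_receiver (difference between source and receiving room levels)
NR = 79.3 - 42.7 = 36.6 dB


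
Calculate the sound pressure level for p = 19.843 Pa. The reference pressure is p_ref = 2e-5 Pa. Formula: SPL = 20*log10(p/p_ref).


p / p_ref = 19.843 / 2e-5 = 992150
SPL = 20 * log10(992150) = 119.93 dB


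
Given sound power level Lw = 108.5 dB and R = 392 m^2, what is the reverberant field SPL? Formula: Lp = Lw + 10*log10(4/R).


4/R = 4/392 = 0.0102041
Lp = 108.5 + 10*log10(0.0102041) = 88.588 dB


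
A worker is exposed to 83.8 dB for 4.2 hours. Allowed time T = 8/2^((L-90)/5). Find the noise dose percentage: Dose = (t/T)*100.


T_allowed = 8 / 2^((83.8 - 90)/5) = 18.8959 hr
Dose = 4.2 / 18.8959 * 100 = 22.227 %


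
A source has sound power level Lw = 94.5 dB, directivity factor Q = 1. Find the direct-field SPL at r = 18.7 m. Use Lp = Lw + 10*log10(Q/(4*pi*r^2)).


4*pi*r^2 = 4*pi*18.7^2 = 4394.33 m^2
Q / (4*pi*r^2) = 1 / 4394.33 = 0.000227566
Lp = 94.5 + 10*log10(0.000227566) = 58.071 dB


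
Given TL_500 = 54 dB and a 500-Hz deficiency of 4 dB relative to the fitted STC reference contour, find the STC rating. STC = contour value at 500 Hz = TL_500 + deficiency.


By ASTM E413, STC = value of the fitted reference contour at 500 Hz.
Contour value at 500 Hz = TL_500 + deficiency = 54 + 4 = 58
STC = 58


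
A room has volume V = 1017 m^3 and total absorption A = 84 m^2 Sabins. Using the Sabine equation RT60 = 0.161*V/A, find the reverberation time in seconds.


RT60 = 0.161 * 1017 / 84 = 1.9492 s


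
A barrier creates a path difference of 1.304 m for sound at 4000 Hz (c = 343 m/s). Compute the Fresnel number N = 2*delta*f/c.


N = 2*delta*f/c = 2*delta/lambda, where lambda = c/f
lambda = 343 / 4000 = 0.08575 m
N = 2 * 1.304 / 0.08575 = 30.414


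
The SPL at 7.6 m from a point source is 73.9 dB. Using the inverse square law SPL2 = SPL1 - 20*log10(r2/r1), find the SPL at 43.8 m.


r2/r1 = 43.8/7.6 = 5.76316
Correction = 20*log10(5.76316) = 15.2132 dB
SPL2 = 73.9 - 15.2132 = 58.687 dB


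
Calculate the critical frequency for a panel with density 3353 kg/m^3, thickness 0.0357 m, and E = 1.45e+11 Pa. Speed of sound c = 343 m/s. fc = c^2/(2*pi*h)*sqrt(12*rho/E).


12*rho/E = 12*3353/1.45e+11 = 2.7749e-07
sqrt(12*rho/E) = sqrt(2.7749e-07) = 0.000526773
c^2/(2*pi*h) = 343^2/(2*pi*0.0357) = 524494
fc = 524494 * 0.000526773 = 276.29 Hz


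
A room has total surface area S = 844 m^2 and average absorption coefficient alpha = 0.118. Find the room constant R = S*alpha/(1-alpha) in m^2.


R = 844 * 0.118 / (1 - 0.118) = 112.92 m^2


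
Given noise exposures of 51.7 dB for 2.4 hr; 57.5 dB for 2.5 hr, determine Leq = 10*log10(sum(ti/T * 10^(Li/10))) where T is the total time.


T_total = 2.4 + 2.5 = 4.9 hr
(2.4/4.9) * 10^(51.7/10) = 72446.1
(2.5/4.9) * 10^(57.5/10) = 286909
Sum = 72446.1 + 286909 = 359355
Leq = 10*log10(359355) = 55.555 dB


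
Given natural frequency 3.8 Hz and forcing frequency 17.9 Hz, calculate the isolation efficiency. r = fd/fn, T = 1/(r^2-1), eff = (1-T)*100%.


r = 17.9 / 3.8 = 4.71053
r^2 - 1 = 4.71053^2 - 1 = 21.1891
T = 1/21.1891 = 0.0471941
Efficiency = (1 - 0.0471941)*100 = 95.281 %


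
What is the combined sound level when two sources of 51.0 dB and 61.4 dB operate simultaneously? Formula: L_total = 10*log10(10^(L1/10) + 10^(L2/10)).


10^(51.0/10) = 125893
10^(61.4/10) = 1.38038e+06
Sum = 125893 + 1.38038e+06 = 1.50627e+06
L_total = 10*log10(1.50627e+06) = 61.779 dB


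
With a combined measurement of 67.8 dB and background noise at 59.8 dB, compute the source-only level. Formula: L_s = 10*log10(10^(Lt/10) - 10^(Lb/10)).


10^(67.8/10) = 6.0256e+06
10^(59.8/10) = 954993
Difference = 6.0256e+06 - 954993 = 5.07061e+06
L_source = 10*log10(5.07061e+06) = 67.051 dB


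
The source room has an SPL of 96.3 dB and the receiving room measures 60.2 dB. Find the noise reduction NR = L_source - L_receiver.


NR = L_source - L_receiver (difference between source and receiving room levels)
NR = 96.3 - 60.2 = 36.1 dB


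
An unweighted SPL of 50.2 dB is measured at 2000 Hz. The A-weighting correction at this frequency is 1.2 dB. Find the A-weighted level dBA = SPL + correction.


A-weighting table: 2000 Hz -> 1.2 dB correction
SPL_A = SPL + correction = 50.2 + (1.2) = 51.4 dBA


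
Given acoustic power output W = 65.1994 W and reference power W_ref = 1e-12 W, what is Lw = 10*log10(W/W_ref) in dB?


W / W_ref = 65.1994 / 1e-12 = 6.51994e+13
Lw = 10 * log10(6.51994e+13) = 138.14 dB


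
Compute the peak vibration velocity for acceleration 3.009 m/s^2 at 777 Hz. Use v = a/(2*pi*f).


omega = 2*pi*f = 2*pi*777 = 4882.03 rad/s
v = a / omega = 3.009 / 4882.03 = 0.00061634 m/s


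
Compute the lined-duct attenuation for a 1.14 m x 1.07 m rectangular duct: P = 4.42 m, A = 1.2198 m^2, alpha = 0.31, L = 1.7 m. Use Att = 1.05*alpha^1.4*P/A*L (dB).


alpha^1.4 = 0.31^1.4 = 0.194047
Attenuation rate = 1.05 * alpha^1.4 * P / A
= 1.05 * 0.194047 * 4.42 / 1.2198 = 0.738295 dB/m
Total Att = 0.738295 * 1.7 = 1.2551 dB


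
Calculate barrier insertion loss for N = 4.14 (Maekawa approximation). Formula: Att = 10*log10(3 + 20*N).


3 + 20*N = 3 + 20*4.14 = 85.8
Att = 10*log10(85.8) = 19.335 dB


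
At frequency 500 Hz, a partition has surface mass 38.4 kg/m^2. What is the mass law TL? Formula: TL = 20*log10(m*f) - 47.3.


m * f = 38.4 * 500 = 19200
20*log10(19200) = 85.666 dB
TL = 85.666 - 47.3 = 38.366 dB


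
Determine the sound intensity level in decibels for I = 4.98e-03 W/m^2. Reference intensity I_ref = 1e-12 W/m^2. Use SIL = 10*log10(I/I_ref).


I / I_ref = 4.98e-03 / 1e-12 = 4.98e+09
SIL = 10 * log10(4.98e+09) = 96.972 dB


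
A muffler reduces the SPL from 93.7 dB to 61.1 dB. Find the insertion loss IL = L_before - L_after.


Insertion loss = SPL without muffler - SPL with muffler
IL = 93.7 - 61.1 = 32.6 dB


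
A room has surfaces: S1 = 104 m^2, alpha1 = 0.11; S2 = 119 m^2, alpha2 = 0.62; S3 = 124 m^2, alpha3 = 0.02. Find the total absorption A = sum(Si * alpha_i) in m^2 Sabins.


104 * 0.11 = 11.44
119 * 0.62 = 73.78
124 * 0.02 = 2.48
A_total = 11.44 + 73.78 + 2.48 = 87.7 m^2


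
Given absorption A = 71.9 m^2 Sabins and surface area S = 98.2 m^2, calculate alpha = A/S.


Absorption coefficient = absorbed power / incident power
alpha = A / S = 71.9 / 98.2 = 0.73218


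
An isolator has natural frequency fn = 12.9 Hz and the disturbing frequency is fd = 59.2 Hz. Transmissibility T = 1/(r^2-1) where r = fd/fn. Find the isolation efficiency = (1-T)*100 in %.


r = 59.2 / 12.9 = 4.58915
r^2 - 1 = 4.58915^2 - 1 = 20.0603
T = 1/20.0603 = 0.0498497
Efficiency = (1 - 0.0498497)*100 = 95.015 %


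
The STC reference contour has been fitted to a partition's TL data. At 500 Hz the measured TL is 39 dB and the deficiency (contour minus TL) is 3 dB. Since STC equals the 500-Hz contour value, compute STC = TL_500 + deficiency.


By ASTM E413, STC = value of the fitted reference contour at 500 Hz.
Contour value at 500 Hz = TL_500 + deficiency = 39 + 3 = 42
STC = 42


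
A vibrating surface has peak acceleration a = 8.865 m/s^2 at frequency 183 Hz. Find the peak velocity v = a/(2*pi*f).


omega = 2*pi*f = 2*pi*183 = 1149.82 rad/s
v = a / omega = 8.865 / 1149.82 = 0.0077099 m/s


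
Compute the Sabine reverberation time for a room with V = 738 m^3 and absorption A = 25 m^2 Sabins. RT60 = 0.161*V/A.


RT60 = 0.161 * 738 / 25 = 4.7527 s


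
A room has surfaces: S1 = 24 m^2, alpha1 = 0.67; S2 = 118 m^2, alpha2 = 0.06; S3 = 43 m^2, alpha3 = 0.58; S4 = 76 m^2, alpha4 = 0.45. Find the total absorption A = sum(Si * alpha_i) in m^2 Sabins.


24 * 0.67 = 16.08
118 * 0.06 = 7.08
43 * 0.58 = 24.94
76 * 0.45 = 34.2
A_total = 16.08 + 7.08 + 24.94 + 34.2 = 82.3 m^2


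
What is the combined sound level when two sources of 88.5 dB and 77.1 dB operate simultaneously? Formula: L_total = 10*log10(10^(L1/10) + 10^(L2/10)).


10^(88.5/10) = 7.07946e+08
10^(77.1/10) = 5.12861e+07
Sum = 7.07946e+08 + 5.12861e+07 = 7.59232e+08
L_total = 10*log10(7.59232e+08) = 88.804 dB


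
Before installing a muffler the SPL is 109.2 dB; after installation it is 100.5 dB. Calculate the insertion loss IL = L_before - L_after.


Insertion loss = SPL without muffler - SPL with muffler
IL = 109.2 - 100.5 = 8.7 dB


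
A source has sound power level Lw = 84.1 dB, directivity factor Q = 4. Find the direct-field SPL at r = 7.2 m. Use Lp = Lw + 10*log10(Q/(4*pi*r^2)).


4*pi*r^2 = 4*pi*7.2^2 = 651.441 m^2
Q / (4*pi*r^2) = 4 / 651.441 = 0.00614023
Lp = 84.1 + 10*log10(0.00614023) = 61.982 dB


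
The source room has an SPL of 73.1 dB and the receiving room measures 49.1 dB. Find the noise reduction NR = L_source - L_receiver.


NR = L_source - L_receiver (difference between source and receiving room levels)
NR = 73.1 - 49.1 = 24 dB


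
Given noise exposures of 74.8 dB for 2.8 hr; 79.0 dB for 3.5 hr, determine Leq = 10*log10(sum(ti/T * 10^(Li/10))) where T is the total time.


T_total = 2.8 + 3.5 = 6.3 hr
(2.8/6.3) * 10^(74.8/10) = 1.3422e+07
(3.5/6.3) * 10^(79.0/10) = 4.41293e+07
Sum = 1.3422e+07 + 4.41293e+07 = 5.75513e+07
Leq = 10*log10(5.75513e+07) = 77.601 dB


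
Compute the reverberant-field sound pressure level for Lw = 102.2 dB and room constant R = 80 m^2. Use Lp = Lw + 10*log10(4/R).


4/R = 4/80 = 0.05
Lp = 102.2 + 10*log10(0.05) = 89.19 dB


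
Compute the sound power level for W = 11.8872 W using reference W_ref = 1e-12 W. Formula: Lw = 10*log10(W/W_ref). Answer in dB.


W / W_ref = 11.8872 / 1e-12 = 1.18872e+13
Lw = 10 * log10(1.18872e+13) = 130.75 dB


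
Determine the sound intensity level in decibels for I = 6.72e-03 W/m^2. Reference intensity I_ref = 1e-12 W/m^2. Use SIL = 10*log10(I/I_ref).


I / I_ref = 6.72e-03 / 1e-12 = 6.72e+09
SIL = 10 * log10(6.72e+09) = 98.274 dB


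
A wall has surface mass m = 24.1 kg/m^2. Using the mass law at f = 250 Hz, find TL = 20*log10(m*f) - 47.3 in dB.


m * f = 24.1 * 250 = 6025
20*log10(6025) = 75.5991 dB
TL = 75.5991 - 47.3 = 28.299 dB


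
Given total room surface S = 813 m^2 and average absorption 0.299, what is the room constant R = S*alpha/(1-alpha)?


R = 813 * 0.299 / (1 - 0.299) = 346.77 m^2


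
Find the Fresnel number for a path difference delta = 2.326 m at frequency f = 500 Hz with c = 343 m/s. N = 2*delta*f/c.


N = 2*delta*f/c = 2*delta/lambda, where lambda = c/f
lambda = 343 / 500 = 0.686 m
N = 2 * 2.326 / 0.686 = 6.7813


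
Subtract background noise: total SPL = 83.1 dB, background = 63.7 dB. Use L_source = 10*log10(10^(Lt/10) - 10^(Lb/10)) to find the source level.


10^(83.1/10) = 2.04174e+08
10^(63.7/10) = 2.34423e+06
Difference = 2.04174e+08 - 2.34423e+06 = 2.0183e+08
L_source = 10*log10(2.0183e+08) = 83.05 dB


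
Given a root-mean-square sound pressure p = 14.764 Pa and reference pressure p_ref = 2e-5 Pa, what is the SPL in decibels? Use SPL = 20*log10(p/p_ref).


p / p_ref = 14.764 / 2e-5 = 738200
SPL = 20 * log10(738200) = 117.36 dB


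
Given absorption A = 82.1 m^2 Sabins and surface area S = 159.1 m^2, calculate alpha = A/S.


Absorption coefficient = absorbed power / incident power
alpha = A / S = 82.1 / 159.1 = 0.51603


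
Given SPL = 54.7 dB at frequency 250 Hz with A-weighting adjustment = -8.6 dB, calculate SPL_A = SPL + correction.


A-weighting table: 250 Hz -> -8.6 dB correction
SPL_A = SPL + correction = 54.7 + (-8.6) = 46.1 dBA


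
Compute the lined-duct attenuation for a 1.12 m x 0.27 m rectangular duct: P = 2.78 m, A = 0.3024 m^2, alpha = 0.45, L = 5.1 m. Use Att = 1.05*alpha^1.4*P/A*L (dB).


alpha^1.4 = 0.45^1.4 = 0.326962
Attenuation rate = 1.05 * alpha^1.4 * P / A
= 1.05 * 0.326962 * 2.78 / 0.3024 = 3.15609 dB/m
Total Att = 3.15609 * 5.1 = 16.096 dB


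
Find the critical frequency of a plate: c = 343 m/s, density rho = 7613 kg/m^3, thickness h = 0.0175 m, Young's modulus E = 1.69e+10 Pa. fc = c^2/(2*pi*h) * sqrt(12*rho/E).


12*rho/E = 12*7613/1.69e+10 = 5.40568e-06
sqrt(12*rho/E) = sqrt(5.40568e-06) = 0.00232501
c^2/(2*pi*h) = 343^2/(2*pi*0.0175) = 1.06997e+06
fc = 1.06997e+06 * 0.00232501 = 2487.7 Hz


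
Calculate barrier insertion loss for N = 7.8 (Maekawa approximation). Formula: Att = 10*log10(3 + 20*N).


3 + 20*N = 3 + 20*7.8 = 159
Att = 10*log10(159) = 22.014 dB


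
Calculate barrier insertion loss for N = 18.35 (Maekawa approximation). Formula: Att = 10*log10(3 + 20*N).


3 + 20*N = 3 + 20*18.35 = 370
Att = 10*log10(370) = 25.682 dB


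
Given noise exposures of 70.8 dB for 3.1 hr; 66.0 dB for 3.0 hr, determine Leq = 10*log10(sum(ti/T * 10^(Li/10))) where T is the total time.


T_total = 3.1 + 3.0 = 6.1 hr
(3.1/6.1) * 10^(70.8/10) = 6.10987e+06
(3.0/6.1) * 10^(66.0/10) = 1.9579e+06
Sum = 6.10987e+06 + 1.9579e+06 = 8.06777e+06
Leq = 10*log10(8.06777e+06) = 69.068 dB


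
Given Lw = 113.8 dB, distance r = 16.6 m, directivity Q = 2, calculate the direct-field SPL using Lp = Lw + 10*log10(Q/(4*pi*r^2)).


4*pi*r^2 = 4*pi*16.6^2 = 3462.79 m^2
Q / (4*pi*r^2) = 2 / 3462.79 = 0.000577569
Lp = 113.8 + 10*log10(0.000577569) = 81.416 dB


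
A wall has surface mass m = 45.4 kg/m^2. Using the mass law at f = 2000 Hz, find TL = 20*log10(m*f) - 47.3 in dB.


m * f = 45.4 * 2000 = 90800
20*log10(90800) = 99.1617 dB
TL = 99.1617 - 47.3 = 51.862 dB


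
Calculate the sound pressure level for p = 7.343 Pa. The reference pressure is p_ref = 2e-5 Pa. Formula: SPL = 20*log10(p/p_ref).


p / p_ref = 7.343 / 2e-5 = 367150
SPL = 20 * log10(367150) = 111.3 dB


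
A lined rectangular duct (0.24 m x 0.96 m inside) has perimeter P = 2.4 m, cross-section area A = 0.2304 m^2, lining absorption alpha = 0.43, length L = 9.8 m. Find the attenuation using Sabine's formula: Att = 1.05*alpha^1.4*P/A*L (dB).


alpha^1.4 = 0.43^1.4 = 0.3068
Attenuation rate = 1.05 * alpha^1.4 * P / A
= 1.05 * 0.3068 * 2.4 / 0.2304 = 3.35563 dB/m
Total Att = 3.35563 * 9.8 = 32.885 dB


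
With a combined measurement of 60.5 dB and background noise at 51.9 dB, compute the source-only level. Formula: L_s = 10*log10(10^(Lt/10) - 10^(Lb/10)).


10^(60.5/10) = 1.12202e+06
10^(51.9/10) = 154882
Difference = 1.12202e+06 - 154882 = 967138
L_source = 10*log10(967138) = 59.855 dB


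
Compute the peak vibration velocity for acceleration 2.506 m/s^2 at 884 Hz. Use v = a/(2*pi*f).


omega = 2*pi*f = 2*pi*884 = 5554.34 rad/s
v = a / omega = 2.506 / 5554.34 = 0.00045118 m/s


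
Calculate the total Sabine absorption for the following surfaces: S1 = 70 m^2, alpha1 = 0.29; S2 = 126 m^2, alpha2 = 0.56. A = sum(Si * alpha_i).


70 * 0.29 = 20.3
126 * 0.56 = 70.56
A_total = 20.3 + 70.56 = 90.86 m^2


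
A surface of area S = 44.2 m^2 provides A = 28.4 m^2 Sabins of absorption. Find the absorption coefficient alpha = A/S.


Absorption coefficient = absorbed power / incident power
alpha = A / S = 28.4 / 44.2 = 0.64253


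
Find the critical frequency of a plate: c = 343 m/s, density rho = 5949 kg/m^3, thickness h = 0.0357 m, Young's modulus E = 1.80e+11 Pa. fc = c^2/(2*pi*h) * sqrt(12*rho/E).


12*rho/E = 12*5949/1.80e+11 = 3.966e-07
sqrt(12*rho/E) = sqrt(3.966e-07) = 0.000629762
c^2/(2*pi*h) = 343^2/(2*pi*0.0357) = 524494
fc = 524494 * 0.000629762 = 330.31 Hz
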